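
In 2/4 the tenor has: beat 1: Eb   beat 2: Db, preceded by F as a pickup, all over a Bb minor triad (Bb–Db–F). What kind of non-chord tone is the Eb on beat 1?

Passing tone.

The harmony at that moment is Bb minor triad (Bb, Db, F); Eb is not a chord tone.
It is approached by step down from F and left by step down to Db.
Step in, step out in the same direction — a passing tone.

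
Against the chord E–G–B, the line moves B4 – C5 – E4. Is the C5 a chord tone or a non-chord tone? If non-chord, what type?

Non-chord tone — an escape tone.

The harmony at that moment is E minor triad (E, G, B); C5 is not a chord tone.
It is approached by step up from B4 and left by leap down to E4.
Step in, leap out — an escape tone.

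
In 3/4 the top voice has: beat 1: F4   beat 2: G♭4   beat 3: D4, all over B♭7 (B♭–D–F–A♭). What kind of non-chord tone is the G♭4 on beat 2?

The harmony at that moment is B♭ dominant seventh chord (B♭, D, F, A♭); G♭4 is not a chord tone.
It is approached by step up from F4 and left by leap down to D4.
Step in, leap out, on a weak beat — an escape tone.

Escape tone.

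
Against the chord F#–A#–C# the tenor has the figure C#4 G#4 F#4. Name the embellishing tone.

The harmony at that moment is F# major triad (F#, A#, C#); G#4 is not a chord tone.
It is approached by leap up from C#4 and left by step down to F#4.
Leap in, step out — an appoggiatura.

G#4 is an appoggiatura.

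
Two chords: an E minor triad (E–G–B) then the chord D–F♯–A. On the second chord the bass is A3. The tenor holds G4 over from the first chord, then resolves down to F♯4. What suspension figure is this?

7–6 suspension.

At the second chord the bass is A3. The suspended G4 lies a seventh above the bass; after resolving down by step to F♯4, the interval above the bass becomes a sixth.
Suspension figures are named by those two intervals: 7–6.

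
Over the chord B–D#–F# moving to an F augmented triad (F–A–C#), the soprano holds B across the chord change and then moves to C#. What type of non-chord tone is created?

The harmony at that moment is F augmented triad (F, A, C#); B is not a chord tone.
It is held over (the same pitch as the preceding B) and left by step up to C#.
Held over from the previous chord and resolving up by step — a retardation.

B is a retardation.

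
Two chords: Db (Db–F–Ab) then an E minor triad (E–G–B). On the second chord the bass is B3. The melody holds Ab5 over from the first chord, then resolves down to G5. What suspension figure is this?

At the second chord the bass is B3. The suspended Ab5 lies a seventh above the bass; after resolving down by step to G5, the interval above the bass becomes a sixth.
Suspension figures are named by those two intervals: 7–6.

7–6 suspension.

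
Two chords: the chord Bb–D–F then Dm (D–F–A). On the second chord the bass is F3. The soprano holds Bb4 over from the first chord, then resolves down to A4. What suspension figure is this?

4–3 suspension.

At the second chord the bass is F3. The suspended Bb4 lies a fourth above the bass; after resolving down by step to A4, the interval above the bass becomes a third.
Suspension figures are named by those two intervals: 4–3.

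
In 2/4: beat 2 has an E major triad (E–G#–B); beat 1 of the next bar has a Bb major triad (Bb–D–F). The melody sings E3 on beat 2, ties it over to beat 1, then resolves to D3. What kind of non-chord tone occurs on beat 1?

The harmony at that moment is Bb major triad (Bb, D, F); E3 is not a chord tone.
It is held over (the same pitch as the preceding E3) and left by step down to D3.
Held over from the previous chord and resolving down by step — a suspension.

Suspension.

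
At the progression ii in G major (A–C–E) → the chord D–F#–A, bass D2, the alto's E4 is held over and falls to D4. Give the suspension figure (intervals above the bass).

At the second chord the bass is D2. The suspended E4 lies a ninth above the bass; after resolving down by step to D4, the interval above the bass becomes an octave.
Suspension figures are named by those two intervals: 9–8.

9–8 suspension.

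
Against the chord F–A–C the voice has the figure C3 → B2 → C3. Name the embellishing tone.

B2 is a neighbor tone.

The harmony at that moment is F major triad (F, A, C); B2 is not a chord tone.
It is approached by step down from C3 and left by step up to C3.
Step away and step back to the same note — a neighbor tone (lower neighbor).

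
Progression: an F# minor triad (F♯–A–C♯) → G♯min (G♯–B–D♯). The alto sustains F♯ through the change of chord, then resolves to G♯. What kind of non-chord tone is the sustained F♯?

The harmony at that moment is G♯ minor triad (G♯, B, D♯); F♯ is not a chord tone.
It is held over (the same pitch as the preceding F♯) and left by step up to G♯.
Held over from the previous chord and resolving up by step — a retardation.

F♯ is a retardation.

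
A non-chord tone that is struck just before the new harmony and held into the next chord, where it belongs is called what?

Anticipation.

Approach: ahead of the chord change (typically by step), so it is dissonant against the current harmony. Departure: none — the same pitch is restated or held and is a chord tone of the new harmony.
Dissonant first, consonant once the harmony catches up: the note simply arrives early — an anticipation. (The reverse timing, consonant first and dissonant after the change, would be a suspension or retardation.)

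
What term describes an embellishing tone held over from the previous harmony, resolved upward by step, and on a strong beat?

Retardation.

Approach: by preparation — the pitch is first a chord tone, then held (tied or repeated) while the harmony changes under it. Departure: up by step. Metric position: strong.
A prepared dissonance that resolves upward by step — a retardation. (The same figure resolving downward would be a suspension.)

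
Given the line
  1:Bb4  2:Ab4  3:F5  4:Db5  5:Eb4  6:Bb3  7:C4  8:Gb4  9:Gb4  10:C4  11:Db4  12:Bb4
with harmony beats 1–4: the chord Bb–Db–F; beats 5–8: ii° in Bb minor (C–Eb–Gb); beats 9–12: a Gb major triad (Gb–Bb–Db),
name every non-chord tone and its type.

Ab4 (beat 2) — escape tone; Bb3 (beat 6) — appoggiatura; C4 (beat 10) — appoggiatura.

The harmony at that moment is Bb minor triad (Bb, Db, F); Ab4 is not a chord tone.
It is approached by step down from Bb4 and left by leap up to F5.
Step in, leap out — an escape tone.
The harmony at that moment is C diminished triad (C, Eb, Gb); Bb3 is not a chord tone.
It is approached by leap down from Eb4 and left by step up to C4.
Leap in, step out — an appoggiatura.
The harmony at that moment is Gb major triad (Gb, Bb, Db); C4 is not a chord tone.
It is approached by leap down from Gb4 and left by step up to Db4.
Leap in, step out — an appoggiatura.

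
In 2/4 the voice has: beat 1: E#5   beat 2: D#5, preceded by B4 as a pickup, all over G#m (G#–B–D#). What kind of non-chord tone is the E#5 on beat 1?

Appoggiatura.

The harmony at that moment is G# minor triad (G#, B, D#); E#5 is not a chord tone.
It is approached by leap up from B4 and left by step down to D#5.
Leap in, step out, metrically accented — an appoggiatura.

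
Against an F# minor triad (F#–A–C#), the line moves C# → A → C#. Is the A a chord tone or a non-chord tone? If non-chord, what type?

F# minor triad contains F#, A, C#; A is the third, so it is a chord tone.

Chord tone (the third of F# minor triad).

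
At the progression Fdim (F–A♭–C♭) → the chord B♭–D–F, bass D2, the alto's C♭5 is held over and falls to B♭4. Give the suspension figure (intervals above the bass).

At the second chord the bass is D2. The suspended C♭5 lies a seventh above the bass; after resolving down by step to B♭4, the interval above the bass becomes a sixth.
Suspension figures are named by those two intervals: 7–6.

7–6 suspension.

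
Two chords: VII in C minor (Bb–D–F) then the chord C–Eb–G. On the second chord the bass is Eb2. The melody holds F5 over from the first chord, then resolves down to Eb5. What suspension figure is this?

9–8 suspension.

At the second chord the bass is Eb2. The suspended F5 lies a ninth above the bass; after resolving down by step to Eb5, the interval above the bass becomes an octave.
Suspension figures are named by those two intervals: 9–8.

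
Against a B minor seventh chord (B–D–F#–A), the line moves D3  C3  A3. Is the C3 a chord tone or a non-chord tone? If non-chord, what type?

The harmony at that moment is B minor seventh chord (B, D, F#, A); C3 is not a chord tone.
It is approached by step down from D3 and left by leap up to A3.
Step in, leap out — an escape tone.

Non-chord tone — an escape tone.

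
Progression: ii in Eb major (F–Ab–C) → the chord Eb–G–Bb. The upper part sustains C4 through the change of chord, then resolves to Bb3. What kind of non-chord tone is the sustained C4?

C4 is a suspension.

The harmony at that moment is Eb major triad (Eb, G, Bb); C4 is not a chord tone.
It is held over (the same pitch as the preceding C4) and left by step down to Bb3.
Held over from the previous chord and resolving down by step — a suspension.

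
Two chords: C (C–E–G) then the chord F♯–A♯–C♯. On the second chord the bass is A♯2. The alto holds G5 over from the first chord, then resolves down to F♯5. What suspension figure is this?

At the second chord the bass is A♯2. The suspended G5 lies a seventh above the bass; after resolving down by step to F♯5, the interval above the bass becomes a sixth.
Suspension figures are named by those two intervals: 7–6.

7–6 suspension.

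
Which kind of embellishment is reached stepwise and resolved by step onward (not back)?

Approach: by step. Departure: by step, continuing in the same direction.
Stepwise on both sides with no change of direction means the note fills in the space between two different chord tones — a passing tone. (Had it turned back to its starting note it would be a neighbor tone instead.)

Passing tone.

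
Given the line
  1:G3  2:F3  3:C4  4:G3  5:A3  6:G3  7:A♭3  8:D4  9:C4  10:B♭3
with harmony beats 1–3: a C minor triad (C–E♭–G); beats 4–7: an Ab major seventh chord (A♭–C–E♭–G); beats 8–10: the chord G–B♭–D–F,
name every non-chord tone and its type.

The harmony at that moment is C minor triad (C, E♭, G); F3 is not a chord tone.
It is approached by step down from G3 and left by leap up to C4.
Step in, leap out — an escape tone.
The harmony at that moment is A♭ major seventh chord (A♭, C, E♭, G); A3 is not a chord tone.
It is approached by step up from G3 and left by step down to G3.
Step away and step back to the same note — a neighbor tone (upper neighbor).
The harmony at that moment is G minor seventh chord (G, B♭, D, F); C4 is not a chord tone.
It is approached by step down from D4 and left by step down to B♭3.
Step in, step out in the same direction — a passing tone.

F3 (beat 2) — escape tone; A3 (beat 5) — neighbor tone; C4 (beat 9) — passing tone.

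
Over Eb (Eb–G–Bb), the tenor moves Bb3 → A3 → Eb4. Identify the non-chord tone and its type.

The harmony at that moment is Eb major triad (Eb, G, Bb); A3 is not a chord tone.
It is approached by step down from Bb3 and left by leap up to Eb4.
Step in, leap out — an escape tone.

A3 is an escape tone.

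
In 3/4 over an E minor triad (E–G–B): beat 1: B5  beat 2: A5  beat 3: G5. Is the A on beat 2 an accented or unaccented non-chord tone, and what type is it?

Unaccented passing tone.

The harmony at that moment is E minor triad (E, G, B); A5 is not a chord tone.
It is approached by step down from B5 and left by step down to G5.
Step in, step out in the same direction — a passing tone.
It falls on a weak beat, so it is unaccented.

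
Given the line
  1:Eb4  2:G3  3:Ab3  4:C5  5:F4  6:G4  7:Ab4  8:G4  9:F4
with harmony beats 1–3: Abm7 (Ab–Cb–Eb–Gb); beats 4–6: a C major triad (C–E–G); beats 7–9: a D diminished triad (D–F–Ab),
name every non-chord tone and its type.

G3 (beat 2) — appoggiatura; F4 (beat 5) — appoggiatura; G4 (beat 8) — passing tone.

The harmony at that moment is Ab minor seventh chord (Ab, Cb, Eb, Gb); G3 is not a chord tone.
It is approached by leap down from Eb4 and left by step up to Ab3.
Leap in, step out — an appoggiatura.
The harmony at that moment is C major triad (C, E, G); F4 is not a chord tone.
It is approached by leap down from C5 and left by step up to G4.
Leap in, step out — an appoggiatura.
The harmony at that moment is D diminished triad (D, F, Ab); G4 is not a chord tone.
It is approached by step down from Ab4 and left by step down to F4.
Step in, step out in the same direction — a passing tone.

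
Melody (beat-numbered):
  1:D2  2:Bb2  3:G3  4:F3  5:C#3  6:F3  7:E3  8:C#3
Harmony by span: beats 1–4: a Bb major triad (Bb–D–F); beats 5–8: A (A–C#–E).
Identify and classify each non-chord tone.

G3 (beat 3) — appoggiatura; F3 (beat 6) — appoggiatura.

The harmony at that moment is Bb major triad (Bb, D, F); G3 is not a chord tone.
It is approached by leap up from Bb2 and left by step down to F3.
Leap in, step out — an appoggiatura.
The harmony at that moment is A major triad (A, C#, E); F3 is not a chord tone.
It is approached by leap up from C#3 and left by step down to E3.
Leap in, step out — an appoggiatura.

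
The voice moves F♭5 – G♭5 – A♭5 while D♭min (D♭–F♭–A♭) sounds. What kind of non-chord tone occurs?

G♭5 is a passing tone.

The harmony at that moment is D♭ minor triad (D♭, F♭, A♭); G♭5 is not a chord tone.
It is approached by step up from F♭5 and left by step up to A♭5.
Step in, step out in the same direction — a passing tone.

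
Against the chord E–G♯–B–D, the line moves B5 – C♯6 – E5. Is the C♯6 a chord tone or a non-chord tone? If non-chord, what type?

The harmony at that moment is E dominant seventh chord (E, G♯, B, D); C♯6 is not a chord tone.
It is approached by step up from B5 and left by leap down to E5.
Step in, leap out — an escape tone.

Non-chord tone — an escape tone.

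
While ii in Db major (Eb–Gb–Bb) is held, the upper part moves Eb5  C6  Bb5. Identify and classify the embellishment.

The harmony at that moment is Eb minor triad (Eb, Gb, Bb); C6 is not a chord tone.
It is approached by leap up from Eb5 and left by step down to Bb5.
Leap in, step out — an appoggiatura.

C6 is an appoggiatura.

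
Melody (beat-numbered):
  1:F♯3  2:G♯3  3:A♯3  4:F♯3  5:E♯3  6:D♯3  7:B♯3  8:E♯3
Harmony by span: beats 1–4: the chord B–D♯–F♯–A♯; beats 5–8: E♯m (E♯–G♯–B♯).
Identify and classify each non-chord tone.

G♯3 (beat 2) — passing tone; D♯3 (beat 6) — escape tone.

The harmony at that moment is B major seventh chord (B, D♯, F♯, A♯); G♯3 is not a chord tone.
It is approached by step up from F♯3 and left by step up to A♯3.
Step in, step out in the same direction — a passing tone.
The harmony at that moment is E♯ minor triad (E♯, G♯, B♯); D♯3 is not a chord tone.
It is approached by step down from E♯3 and left by leap up to B♯3.
Step in, leap out — an escape tone.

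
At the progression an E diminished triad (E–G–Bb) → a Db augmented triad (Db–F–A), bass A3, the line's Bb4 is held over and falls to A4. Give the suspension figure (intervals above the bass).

At the second chord the bass is A3. The suspended Bb4 lies a ninth above the bass; after resolving down by step to A4, the interval above the bass becomes an octave.
Suspension figures are named by those two intervals: 9–8.

9–8 suspension.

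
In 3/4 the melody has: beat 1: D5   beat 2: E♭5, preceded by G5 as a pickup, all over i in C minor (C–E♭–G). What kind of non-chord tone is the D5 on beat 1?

Appoggiatura.

The harmony at that moment is C minor triad (C, E♭, G); D5 is not a chord tone.
It is approached by leap down from G5 and left by step up to E♭5.
Leap in, step out, metrically accented — an appoggiatura.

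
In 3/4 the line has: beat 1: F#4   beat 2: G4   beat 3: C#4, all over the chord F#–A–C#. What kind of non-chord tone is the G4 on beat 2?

Escape tone.

The harmony at that moment is F# minor triad (F#, A, C#); G4 is not a chord tone.
It is approached by step up from F#4 and left by leap down to C#4.
Step in, leap out, on a weak beat — an escape tone.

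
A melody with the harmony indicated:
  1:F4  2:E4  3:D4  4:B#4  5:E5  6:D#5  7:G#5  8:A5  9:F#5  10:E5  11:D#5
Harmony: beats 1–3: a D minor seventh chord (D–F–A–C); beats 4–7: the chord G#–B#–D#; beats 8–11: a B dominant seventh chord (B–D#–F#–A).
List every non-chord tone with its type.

E4 (beat 2) — passing tone; E5 (beat 5) — appoggiatura; E5 (beat 10) — passing tone.

The harmony at that moment is D minor seventh chord (D, F, A, C); E4 is not a chord tone.
It is approached by step down from F4 and left by step down to D4.
Step in, step out in the same direction — a passing tone.
The harmony at that moment is G# major triad (G#, B#, D#); E5 is not a chord tone.
It is approached by leap up from B#4 and left by step down to D#5.
Leap in, step out — an appoggiatura.
The harmony at that moment is B dominant seventh chord (B, D#, F#, A); E5 is not a chord tone.
It is approached by step down from F#5 and left by step down to D#5.
Step in, step out in the same direction — a passing tone.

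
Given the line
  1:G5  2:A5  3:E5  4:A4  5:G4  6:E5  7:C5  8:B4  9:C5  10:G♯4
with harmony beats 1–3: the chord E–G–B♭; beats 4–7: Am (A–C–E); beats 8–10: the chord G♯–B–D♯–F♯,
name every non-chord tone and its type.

A5 (beat 2) — escape tone; G4 (beat 5) — escape tone; C5 (beat 9) — escape tone.

The harmony at that moment is E diminished triad (E, G, B♭); A5 is not a chord tone.
It is approached by step up from G5 and left by leap down to E5.
Step in, leap out — an escape tone.
The harmony at that moment is A minor triad (A, C, E); G4 is not a chord tone.
It is approached by step down from A4 and left by leap up to E5.
Step in, leap out — an escape tone.
The harmony at that moment is G♯ minor seventh chord (G♯, B, D♯, F♯); C5 is not a chord tone.
It is approached by step up from B4 and left by leap down to G♯4.
Step in, leap out — an escape tone.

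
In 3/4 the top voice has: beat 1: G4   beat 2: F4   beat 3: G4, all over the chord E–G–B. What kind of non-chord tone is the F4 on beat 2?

The harmony at that moment is E minor triad (E, G, B); F4 is not a chord tone.
It is approached by step down from G4 and left by step up to G4.
Step away and step back to the same note — a neighbor tone (lower neighbor).

Lower neighbor tone.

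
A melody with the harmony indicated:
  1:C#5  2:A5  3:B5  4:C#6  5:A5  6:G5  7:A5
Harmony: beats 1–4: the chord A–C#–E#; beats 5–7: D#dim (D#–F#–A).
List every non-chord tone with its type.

B5 (beat 3) — passing tone; G5 (beat 6) — neighbor tone.

The harmony at that moment is A augmented triad (A, C#, E#); B5 is not a chord tone.
It is approached by step up from A5 and left by step up to C#6.
Step in, step out in the same direction — a passing tone.
The harmony at that moment is D# diminished triad (D#, F#, A); G5 is not a chord tone.
It is approached by step down from A5 and left by step up to A5.
Step away and step back to the same note — a neighbor tone (lower neighbor).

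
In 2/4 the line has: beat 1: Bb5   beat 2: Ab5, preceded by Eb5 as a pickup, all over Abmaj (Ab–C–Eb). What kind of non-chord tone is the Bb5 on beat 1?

Appoggiatura.

The harmony at that moment is Ab major triad (Ab, C, Eb); Bb5 is not a chord tone.
It is approached by leap up from Eb5 and left by step down to Ab5.
Leap in, step out, metrically accented — an appoggiatura.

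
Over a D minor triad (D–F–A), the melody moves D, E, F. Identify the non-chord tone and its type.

The harmony at that moment is D minor triad (D, F, A); E is not a chord tone.
It is approached by step up from D and left by step up to F.
Step in, step out in the same direction — a passing tone.

E is a passing tone.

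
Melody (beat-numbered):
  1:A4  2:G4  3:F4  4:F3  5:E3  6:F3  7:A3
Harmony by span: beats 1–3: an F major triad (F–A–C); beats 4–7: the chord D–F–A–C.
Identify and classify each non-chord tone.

G4 (beat 2) — passing tone; E3 (beat 5) — neighbor tone.

The harmony at that moment is F major triad (F, A, C); G4 is not a chord tone.
It is approached by step down from A4 and left by step down to F4.
Step in, step out in the same direction — a passing tone.
The harmony at that moment is D minor seventh chord (D, F, A, C); E3 is not a chord tone.
It is approached by step down from F3 and left by step up to F3.
Step away and step back to the same note — a neighbor tone (lower neighbor).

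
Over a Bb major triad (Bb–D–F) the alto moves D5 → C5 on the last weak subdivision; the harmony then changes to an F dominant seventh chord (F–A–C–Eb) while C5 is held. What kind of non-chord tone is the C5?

C5 is an anticipation.

The harmony at that moment is Bb major triad (Bb, D, F); C5 is not a chord tone.
It is approached by step down from D5 and then sustained as the same pitch into the next harmony.
Arriving early and becoming a chord tone when the harmony changes — an anticipation.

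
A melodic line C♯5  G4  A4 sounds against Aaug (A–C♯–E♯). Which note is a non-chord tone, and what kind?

The harmony at that moment is A augmented triad (A, C♯, E♯); G4 is not a chord tone.
It is approached by leap down from C♯5 and left by step up to A4.
Leap in, step out — an appoggiatura.

G4 is an appoggiatura.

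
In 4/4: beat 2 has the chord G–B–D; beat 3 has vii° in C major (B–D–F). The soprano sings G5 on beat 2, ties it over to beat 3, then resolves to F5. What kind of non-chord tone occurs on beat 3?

Suspension.

The harmony at that moment is B diminished triad (B, D, F); G5 is not a chord tone.
It is held over (the same pitch as the preceding G5) and left by step down to F5.
Held over from the previous chord and resolving down by step — a suspension.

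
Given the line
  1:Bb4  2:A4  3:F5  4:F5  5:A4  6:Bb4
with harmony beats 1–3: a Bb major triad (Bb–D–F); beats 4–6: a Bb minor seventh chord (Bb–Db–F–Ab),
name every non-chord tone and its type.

A4 (beat 2) — escape tone; A4 (beat 5) — appoggiatura.

The harmony at that moment is Bb major triad (Bb, D, F); A4 is not a chord tone.
It is approached by step down from Bb4 and left by leap up to F5.
Step in, leap out — an escape tone.
The harmony at that moment is Bb minor seventh chord (Bb, Db, F, Ab); A4 is not a chord tone.
It is approached by leap down from F5 and left by step up to Bb4.
Leap in, step out — an appoggiatura.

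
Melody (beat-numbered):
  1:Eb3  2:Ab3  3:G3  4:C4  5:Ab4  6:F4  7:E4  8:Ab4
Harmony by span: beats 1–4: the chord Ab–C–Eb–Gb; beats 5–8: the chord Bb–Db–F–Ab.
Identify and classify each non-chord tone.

The harmony at that moment is Ab dominant seventh chord (Ab, C, Eb, Gb); G3 is not a chord tone.
It is approached by step down from Ab3 and left by leap up to C4.
Step in, leap out — an escape tone.
The harmony at that moment is Bb minor seventh chord (Bb, Db, F, Ab); E4 is not a chord tone.
It is approached by step down from F4 and left by leap up to Ab4.
Step in, leap out — an escape tone.

G3 (beat 3) — escape tone; E4 (beat 7) — escape tone.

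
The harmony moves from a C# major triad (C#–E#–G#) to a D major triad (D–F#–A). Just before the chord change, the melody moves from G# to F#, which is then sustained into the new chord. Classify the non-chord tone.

F# is an anticipation.

The harmony at that moment is C# major triad (C#, E#, G#); F# is not a chord tone.
It is approached by step down from G# and then sustained as the same pitch into the next harmony.
Arriving early and becoming a chord tone when the harmony changes — an anticipation.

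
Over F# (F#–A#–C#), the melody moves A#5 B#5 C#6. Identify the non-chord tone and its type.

B#5 is a passing tone.

The harmony at that moment is F# major triad (F#, A#, C#); B#5 is not a chord tone.
It is approached by step up from A#5 and left by step up to C#6.
Step in, step out in the same direction — a passing tone.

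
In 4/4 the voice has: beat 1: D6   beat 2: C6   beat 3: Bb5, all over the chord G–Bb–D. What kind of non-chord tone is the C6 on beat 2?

The harmony at that moment is G minor triad (G, Bb, D); C6 is not a chord tone.
It is approached by step down from D6 and left by step down to Bb5.
Step in, step out in the same direction — a passing tone.

Passing tone.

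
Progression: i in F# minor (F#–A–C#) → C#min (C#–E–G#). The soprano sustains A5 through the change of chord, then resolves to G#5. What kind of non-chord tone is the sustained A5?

A5 is a suspension.

The harmony at that moment is C# minor triad (C#, E, G#); A5 is not a chord tone.
It is held over (the same pitch as the preceding A5) and left by step down to G#5.
Held over from the previous chord and resolving down by step — a suspension.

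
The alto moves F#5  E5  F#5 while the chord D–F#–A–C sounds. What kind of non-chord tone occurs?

E5 is a neighbor tone.

The harmony at that moment is D dominant seventh chord (D, F#, A, C); E5 is not a chord tone.
It is approached by step down from F#5 and left by step up to F#5.
Step away and step back to the same note — a neighbor tone (lower neighbor).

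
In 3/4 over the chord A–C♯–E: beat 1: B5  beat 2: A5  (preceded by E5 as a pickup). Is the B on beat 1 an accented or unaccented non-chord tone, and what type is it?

The harmony at that moment is A major triad (A, C♯, E); B5 is not a chord tone.
It is approached by leap up from E5 and left by step down to A5.
Leap in, step out — an appoggiatura.
It falls on the downbeat, so it is accented.

Accented appoggiatura.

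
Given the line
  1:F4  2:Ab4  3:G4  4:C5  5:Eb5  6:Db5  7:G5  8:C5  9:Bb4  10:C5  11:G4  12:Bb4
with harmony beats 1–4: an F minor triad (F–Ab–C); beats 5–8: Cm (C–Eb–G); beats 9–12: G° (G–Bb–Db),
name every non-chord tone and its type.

G4 (beat 3) — escape tone; Db5 (beat 6) — escape tone; C5 (beat 10) — escape tone.

The harmony at that moment is F minor triad (F, Ab, C); G4 is not a chord tone.
It is approached by step down from Ab4 and left by leap up to C5.
Step in, leap out — an escape tone.
The harmony at that moment is C minor triad (C, Eb, G); Db5 is not a chord tone.
It is approached by step down from Eb5 and left by leap up to G5.
Step in, leap out — an escape tone.
The harmony at that moment is G diminished triad (G, Bb, Db); C5 is not a chord tone.
It is approached by step up from Bb4 and left by leap down to G4.
Step in, leap out — an escape tone.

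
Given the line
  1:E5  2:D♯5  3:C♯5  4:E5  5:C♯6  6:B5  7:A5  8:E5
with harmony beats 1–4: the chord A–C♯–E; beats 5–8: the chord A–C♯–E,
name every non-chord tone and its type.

The harmony at that moment is A major triad (A, C♯, E); D♯5 is not a chord tone.
It is approached by step down from E5 and left by step down to C♯5.
Step in, step out in the same direction — a passing tone.
The harmony at that moment is A major triad (A, C♯, E); B5 is not a chord tone.
It is approached by step down from C♯6 and left by step down to A5.
Step in, step out in the same direction — a passing tone.

D♯5 (beat 2) — passing tone; B5 (beat 6) — passing tone.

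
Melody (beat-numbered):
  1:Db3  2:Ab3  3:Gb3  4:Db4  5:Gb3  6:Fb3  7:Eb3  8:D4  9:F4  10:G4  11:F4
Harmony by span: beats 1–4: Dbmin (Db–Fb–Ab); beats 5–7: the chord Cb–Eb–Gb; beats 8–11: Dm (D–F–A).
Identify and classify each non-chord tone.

The harmony at that moment is Db minor triad (Db, Fb, Ab); Gb3 is not a chord tone.
It is approached by step down from Ab3 and left by leap up to Db4.
Step in, leap out — an escape tone.
The harmony at that moment is Cb major triad (Cb, Eb, Gb); Fb3 is not a chord tone.
It is approached by step down from Gb3 and left by step down to Eb3.
Step in, step out in the same direction — a passing tone.
The harmony at that moment is D minor triad (D, F, A); G4 is not a chord tone.
It is approached by step up from F4 and left by step down to F4.
Step away and step back to the same note — a neighbor tone (upper neighbor).

Gb3 (beat 3) — escape tone; Fb3 (beat 6) — passing tone; G4 (beat 10) — neighbor tone.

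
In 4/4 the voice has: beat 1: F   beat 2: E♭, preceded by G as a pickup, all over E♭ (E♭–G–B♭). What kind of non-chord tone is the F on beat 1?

The harmony at that moment is E♭ major triad (E♭, G, B♭); F is not a chord tone.
It is approached by step down from G and left by step down to E♭.
Step in, step out in the same direction — a passing tone.

Passing tone.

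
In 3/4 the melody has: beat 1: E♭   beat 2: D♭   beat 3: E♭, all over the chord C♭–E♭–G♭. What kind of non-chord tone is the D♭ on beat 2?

Lower neighbor tone.

The harmony at that moment is C♭ major triad (C♭, E♭, G♭); D♭ is not a chord tone.
It is approached by step down from E♭ and left by step up to E♭.
Step away and step back to the same note — a neighbor tone (lower neighbor).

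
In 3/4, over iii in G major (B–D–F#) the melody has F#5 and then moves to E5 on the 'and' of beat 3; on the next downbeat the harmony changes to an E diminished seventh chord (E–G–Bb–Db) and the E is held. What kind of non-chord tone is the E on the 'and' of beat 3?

Anticipation.

The harmony at that moment is B minor triad (B, D, F#); E5 is not a chord tone.
It is approached by step down from F#5 and then sustained as the same pitch into the next harmony.
Arriving early and becoming a chord tone when the harmony changes — an anticipation.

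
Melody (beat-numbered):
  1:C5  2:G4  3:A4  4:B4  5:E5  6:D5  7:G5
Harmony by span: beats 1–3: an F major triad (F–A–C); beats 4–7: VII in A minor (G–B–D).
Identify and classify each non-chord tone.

G4 (beat 2) — appoggiatura; E5 (beat 5) — appoggiatura.

The harmony at that moment is F major triad (F, A, C); G4 is not a chord tone.
It is approached by leap down from C5 and left by step up to A4.
Leap in, step out — an appoggiatura.
The harmony at that moment is G major triad (G, B, D); E5 is not a chord tone.
It is approached by leap up from B4 and left by step down to D5.
Leap in, step out — an appoggiatura.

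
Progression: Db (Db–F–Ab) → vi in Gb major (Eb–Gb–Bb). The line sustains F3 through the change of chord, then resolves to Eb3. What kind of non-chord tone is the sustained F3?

The harmony at that moment is Eb minor triad (Eb, Gb, Bb); F3 is not a chord tone.
It is held over (the same pitch as the preceding F3) and left by step down to Eb3.
Held over from the previous chord and resolving down by step — a suspension.

F3 is a suspension.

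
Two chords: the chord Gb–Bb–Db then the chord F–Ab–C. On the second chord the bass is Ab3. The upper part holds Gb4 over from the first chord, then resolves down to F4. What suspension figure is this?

At the second chord the bass is Ab3. The suspended Gb4 lies a seventh above the bass; after resolving down by step to F4, the interval above the bass becomes a sixth.
Suspension figures are named by those two intervals: 7–6.

7–6 suspension.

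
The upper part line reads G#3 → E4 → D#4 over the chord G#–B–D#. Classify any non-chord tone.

E4 is an appoggiatura.

The harmony at that moment is G# minor triad (G#, B, D#); E4 is not a chord tone.
It is approached by leap up from G#3 and left by step down to D#4.
Leap in, step out — an appoggiatura.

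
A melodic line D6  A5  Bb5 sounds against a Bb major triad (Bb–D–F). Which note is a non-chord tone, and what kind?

A5 is an appoggiatura.

The harmony at that moment is Bb major triad (Bb, D, F); A5 is not a chord tone.
It is approached by leap down from D6 and left by step up to Bb5.
Leap in, step out — an appoggiatura.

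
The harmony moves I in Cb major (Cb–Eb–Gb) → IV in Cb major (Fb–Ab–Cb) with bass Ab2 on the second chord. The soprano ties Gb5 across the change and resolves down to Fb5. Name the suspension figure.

At the second chord the bass is Ab2. The suspended Gb5 lies a seventh above the bass; after resolving down by step to Fb5, the interval above the bass becomes a sixth.
Suspension figures are named by those two intervals: 7–6.

7–6 suspension.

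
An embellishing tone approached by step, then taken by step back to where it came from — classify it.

Approach: by step. Departure: by step in the opposite direction, back to the starting pitch.
Stepwise on both sides but reversing to return to the same chord tone — a neighbor tone. (Had it continued onward in the same direction it would be a passing tone instead.)

Neighbor tone.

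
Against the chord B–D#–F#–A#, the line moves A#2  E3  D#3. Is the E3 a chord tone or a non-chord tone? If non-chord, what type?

Non-chord tone — an appoggiatura.

The harmony at that moment is B major seventh chord (B, D#, F#, A#); E3 is not a chord tone.
It is approached by leap up from A#2 and left by step down to D#3.
Leap in, step out — an appoggiatura.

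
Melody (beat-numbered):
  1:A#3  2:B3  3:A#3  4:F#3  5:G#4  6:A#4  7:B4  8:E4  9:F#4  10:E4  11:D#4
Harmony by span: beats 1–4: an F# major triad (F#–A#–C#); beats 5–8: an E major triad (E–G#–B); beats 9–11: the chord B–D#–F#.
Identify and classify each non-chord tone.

The harmony at that moment is F# major triad (F#, A#, C#); B3 is not a chord tone.
It is approached by step up from A#3 and left by step down to A#3.
Step away and step back to the same note — a neighbor tone (upper neighbor).
The harmony at that moment is E major triad (E, G#, B); A#4 is not a chord tone.
It is approached by step up from G#4 and left by step up to B4.
Step in, step out in the same direction — a passing tone.
The harmony at that moment is B major triad (B, D#, F#); E4 is not a chord tone.
It is approached by step down from F#4 and left by step down to D#4.
Step in, step out in the same direction — a passing tone.

B3 (beat 2) — neighbor tone; A#4 (beat 6) — passing tone; E4 (beat 10) — passing tone.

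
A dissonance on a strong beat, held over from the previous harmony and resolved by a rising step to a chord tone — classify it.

Approach: by preparation — the pitch is first a chord tone, then held (tied or repeated) while the harmony changes under it. Departure: up by step. Metric position: strong.
A prepared dissonance that resolves upward by step — a retardation. (The same figure resolving downward would be a suspension.)

Retardation.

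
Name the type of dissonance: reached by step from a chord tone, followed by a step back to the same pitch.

Approach: by step. Departure: by step in the opposite direction, back to the starting pitch.
Stepwise on both sides but reversing to return to the same chord tone — a neighbor tone. (Had it continued onward in the same direction it would be a passing tone instead.)

Neighbor tone.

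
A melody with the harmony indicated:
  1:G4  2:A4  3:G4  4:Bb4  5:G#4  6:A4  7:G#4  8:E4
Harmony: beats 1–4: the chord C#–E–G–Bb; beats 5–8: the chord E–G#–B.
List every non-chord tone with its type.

The harmony at that moment is C# diminished seventh chord (C#, E, G, Bb); A4 is not a chord tone.
It is approached by step up from G4 and left by step down to G4.
Step away and step back to the same note — a neighbor tone (upper neighbor).
The harmony at that moment is E major triad (E, G#, B); A4 is not a chord tone.
It is approached by step up from G#4 and left by step down to G#4.
Step away and step back to the same note — a neighbor tone (upper neighbor).

A4 (beat 2) — neighbor tone; A4 (beat 6) — neighbor tone.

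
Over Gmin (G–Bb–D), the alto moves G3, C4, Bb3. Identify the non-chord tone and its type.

The harmony at that moment is G minor triad (G, Bb, D); C4 is not a chord tone.
It is approached by leap up from G3 and left by step down to Bb3.
Leap in, step out — an appoggiatura.

C4 is an appoggiatura.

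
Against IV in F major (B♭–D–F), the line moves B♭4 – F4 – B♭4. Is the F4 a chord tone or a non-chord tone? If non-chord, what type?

Chord tone (the fifth of Bb major triad).

Bb major triad contains B♭, D, F; F is the fifth, so it is a chord tone.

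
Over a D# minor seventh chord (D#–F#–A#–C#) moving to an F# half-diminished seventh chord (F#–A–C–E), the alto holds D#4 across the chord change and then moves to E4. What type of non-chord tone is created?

D#4 is a retardation.

The harmony at that moment is F# half-diminished seventh chord (F#, A, C, E); D#4 is not a chord tone.
It is held over (the same pitch as the preceding D#4) and left by step up to E4.
Held over from the previous chord and resolving up by step — a retardation.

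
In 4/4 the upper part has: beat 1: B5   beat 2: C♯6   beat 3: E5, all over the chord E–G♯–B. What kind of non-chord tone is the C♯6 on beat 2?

The harmony at that moment is E major triad (E, G♯, B); C♯6 is not a chord tone.
It is approached by step up from B5 and left by leap down to E5.
Step in, leap out, on a weak beat — an escape tone.

Escape tone.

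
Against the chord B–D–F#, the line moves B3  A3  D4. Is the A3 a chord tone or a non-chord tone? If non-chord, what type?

The harmony at that moment is B minor triad (B, D, F#); A3 is not a chord tone.
It is approached by step down from B3 and left by leap up to D4.
Step in, leap out — an escape tone.

Non-chord tone — an escape tone.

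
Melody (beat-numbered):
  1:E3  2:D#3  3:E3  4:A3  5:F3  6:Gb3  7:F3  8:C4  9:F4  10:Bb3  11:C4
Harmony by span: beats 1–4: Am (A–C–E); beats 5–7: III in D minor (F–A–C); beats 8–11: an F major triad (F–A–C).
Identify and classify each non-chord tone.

The harmony at that moment is A minor triad (A, C, E); D#3 is not a chord tone.
It is approached by step down from E3 and left by step up to E3.
Step away and step back to the same note — a neighbor tone (lower neighbor).
The harmony at that moment is F major triad (F, A, C); Gb3 is not a chord tone.
It is approached by step up from F3 and left by step down to F3.
Step away and step back to the same note — a neighbor tone (upper neighbor).
The harmony at that moment is F major triad (F, A, C); Bb3 is not a chord tone.
It is approached by leap down from F4 and left by step up to C4.
Leap in, step out — an appoggiatura.

D#3 (beat 2) — neighbor tone; Gb3 (beat 6) — neighbor tone; Bb3 (beat 10) — appoggiatura.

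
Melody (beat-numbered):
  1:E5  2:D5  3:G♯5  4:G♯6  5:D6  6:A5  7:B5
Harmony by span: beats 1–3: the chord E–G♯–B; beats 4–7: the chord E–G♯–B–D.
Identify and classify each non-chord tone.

D5 (beat 2) — escape tone; A5 (beat 6) — appoggiatura.

The harmony at that moment is E major triad (E, G♯, B); D5 is not a chord tone.
It is approached by step down from E5 and left by leap up to G♯5.
Step in, leap out — an escape tone.
The harmony at that moment is E dominant seventh chord (E, G♯, B, D); A5 is not a chord tone.
It is approached by leap down from D6 and left by step up to B5.
Leap in, step out — an appoggiatura.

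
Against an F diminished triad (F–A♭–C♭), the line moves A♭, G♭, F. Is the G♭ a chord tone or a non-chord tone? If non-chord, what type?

Non-chord tone — a passing tone.

The harmony at that moment is F diminished triad (F, A♭, C♭); G♭ is not a chord tone.
It is approached by step down from A♭ and left by step down to F.
Step in, step out in the same direction — a passing tone.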